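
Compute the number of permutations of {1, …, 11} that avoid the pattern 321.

58786

For any fixed pattern of length 3, the pattern-avoiding permutations of [11] number C_11.
C_11 = 58786.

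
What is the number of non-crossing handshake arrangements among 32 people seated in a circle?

With 32 = 2·16 people, non-crossing handshake pairings are non-crossing perfect matchings on a circle, counted by C_16.
C_16 = C(32,16)/17 = 601080390/17 = 35357670.

35357670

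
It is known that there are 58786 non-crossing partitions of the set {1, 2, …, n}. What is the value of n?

Non-crossing partitions of [n] are counted by C_n. The Catalan number equal to 58786 is C_11.

11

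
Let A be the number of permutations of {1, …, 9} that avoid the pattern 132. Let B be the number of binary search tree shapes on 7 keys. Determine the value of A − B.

Permutations of [n] avoiding any single length-3 pattern are counted by C_n; here n = 9. So A = C_9 = 4862.
Binary trees (left/right distinguished) on n nodes are counted by C_n; here n = 7. So B = C_7 = 429.
A − B = 4862 − 429 = 4433.

4433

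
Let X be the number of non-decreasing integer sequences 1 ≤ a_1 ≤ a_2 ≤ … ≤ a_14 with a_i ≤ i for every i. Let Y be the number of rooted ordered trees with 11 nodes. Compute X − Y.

Weakly increasing sequences with a_i ≤ i biject with Dyck paths of semilength 14, so there are C_14. So X = C_14 = 2674440.
A rooted plane tree on 11 nodes has 10 edges, and such trees are counted by C_10. So Y = C_10 = 16796.
X − Y = 2674440 − 16796 = 2657644.

2657644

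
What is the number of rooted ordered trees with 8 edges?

1430

Rooted ordered trees with n edges are counted by C_n; here n = 8.
C_8 = 1430.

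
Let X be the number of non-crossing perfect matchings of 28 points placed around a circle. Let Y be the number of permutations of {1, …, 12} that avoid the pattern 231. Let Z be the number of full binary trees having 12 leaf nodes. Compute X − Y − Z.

Pairing 28 circle points by 14 non-crossing chords gives C_14 matchings. So X = C_14 = 2674440.
For any fixed pattern of length 3, the pattern-avoiding permutations of [12] number C_12. So Y = C_12 = 208012.
A full binary tree with L leaves has L−1 internal nodes and is counted by C_{L−1}; L = 12 gives C_11. So Z = C_11 = 58786.
X − Y − Z = 2674440 − 208012 − 58786 = 2407642.

2407642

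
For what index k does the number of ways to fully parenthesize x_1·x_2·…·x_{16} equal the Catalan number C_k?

Ways to associate a product of 16 factors correspond to binary trees on 16 leaves, so the count is C_15.

15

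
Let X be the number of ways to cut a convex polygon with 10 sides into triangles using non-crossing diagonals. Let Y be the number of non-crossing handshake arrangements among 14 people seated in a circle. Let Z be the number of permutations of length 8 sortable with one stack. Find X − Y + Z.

A convex 10-gon is triangulated into 8 triangles, and the number of such triangulations is the Catalan number C_{10−2} = C_8. So X = C_8 = 1430.
Non-crossing handshake pairings of 2n people are counted by C_n; 14 people gives n = 7. So Y = C_7 = 429.
By Knuth's characterisation, the stack-sortable permutations of length 8 are the 231-avoiders, numbering C_8. So Z = C_8 = 1430.
X − Y + Z = 1430 − 429 + 1430 = 2431.

2431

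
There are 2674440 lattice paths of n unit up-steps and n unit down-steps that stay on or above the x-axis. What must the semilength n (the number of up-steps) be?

14

Dyck paths of semilength n are counted by C_n, and C_14 = 2674440.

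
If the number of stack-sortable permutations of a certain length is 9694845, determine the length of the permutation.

Stack-sortable permutations of [n] are counted by C_n. Since C_15 = 9694845, the index is 15.

15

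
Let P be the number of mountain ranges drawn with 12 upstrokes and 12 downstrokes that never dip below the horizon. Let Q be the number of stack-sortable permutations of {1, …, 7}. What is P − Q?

207583

Dyck paths of semilength n (length 2n) are counted by C_n; here n = 12. So P = C_12 = 208012.
By Knuth's characterisation, the stack-sortable permutations of length 7 are the 231-avoiders, numbering C_7. So Q = C_7 = 429.
P − Q = 208012 − 429 = 207583.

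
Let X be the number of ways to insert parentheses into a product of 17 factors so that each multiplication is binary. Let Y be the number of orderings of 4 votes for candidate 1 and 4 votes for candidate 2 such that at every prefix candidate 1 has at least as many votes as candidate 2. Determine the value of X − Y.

35357656

Parenthesizations of m factors correspond to full binary trees with m leaves, counted by C_{m−1}; m = 17 gives C_16. So X = C_16 = 35357670.
Ballot sequences with n votes each where one side never trails are Dyck words, counted by C_n; here n = 4. So Y = C_4 = 14.
X − Y = 35357670 − 14 = 35357656.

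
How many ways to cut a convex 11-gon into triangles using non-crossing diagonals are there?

4862

A convex 11-gon is triangulated into 9 triangles, and the number of such triangulations is the Catalan number C_{11−2} = C_9.
C_9 = C_8 · 2(2·8+1)/(8+2) = 1430 · 34/10 = 4862.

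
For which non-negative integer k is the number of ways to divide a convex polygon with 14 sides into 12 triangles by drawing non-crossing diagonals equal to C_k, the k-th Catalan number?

12

A convex 14-gon is triangulated into 12 triangles, and the number of such triangulations is the Catalan number C_{14−2} = C_12.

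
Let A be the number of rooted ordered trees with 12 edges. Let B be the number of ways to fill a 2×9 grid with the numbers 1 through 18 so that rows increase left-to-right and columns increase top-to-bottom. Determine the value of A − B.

203150

Rooted ordered trees with n edges are counted by C_n; here n = 12. So A = C_12 = 208012.
By the hook-length formula (or a Dyck-path bijection), SYT of shape 2×9 number C_9. So B = C_9 = 4862.
A − B = 208012 − 4862 = 203150.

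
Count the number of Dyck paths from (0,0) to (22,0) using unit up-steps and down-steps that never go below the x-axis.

58786

Paths of 11 up- and 11 down-steps that never dip below the axis are Dyck paths; their count is C_11.
C_11 = C(22,11)/12 = 705432/12 = 58786.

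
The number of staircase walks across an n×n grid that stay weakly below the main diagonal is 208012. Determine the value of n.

12

Such diagonal-avoiding paths in an n×n grid are counted by C_n. Since C_12 = 208012, the index is 12.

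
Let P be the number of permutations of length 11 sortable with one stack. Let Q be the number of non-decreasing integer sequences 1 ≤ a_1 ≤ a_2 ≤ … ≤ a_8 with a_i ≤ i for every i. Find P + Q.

Stack-sortable permutations are exactly the 231-avoiding ones, counted by C_n; here n = 11. So P = C_11 = 58786.
Weakly increasing sequences with a_i ≤ i biject with Dyck paths of semilength 8, so there are C_8. So Q = C_8 = 1430.
P + Q = 58786 + 1430 = 60216.

60216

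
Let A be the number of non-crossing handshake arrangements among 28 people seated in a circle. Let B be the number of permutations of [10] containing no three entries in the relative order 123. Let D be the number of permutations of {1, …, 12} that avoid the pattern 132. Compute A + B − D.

2483224

With 28 = 2·14 people, non-crossing handshake pairings are non-crossing perfect matchings on a circle, counted by C_14. So A = C_14 = 2674440.
For any fixed pattern of length 3, the pattern-avoiding permutations of [10] number C_10. So B = C_10 = 16796.
Permutations of [n] avoiding any single length-3 pattern are counted by C_n; here n = 12. So D = C_12 = 208012.
A + B − D = 2674440 + 16796 − 208012 = 2483224.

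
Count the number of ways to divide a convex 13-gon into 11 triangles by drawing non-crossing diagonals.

58786

The number of triangulations of a 13-gon is the Catalan number C_11 (index = sides − 2).
C_11 = C(22,11)/12 = 705432/12 = 58786.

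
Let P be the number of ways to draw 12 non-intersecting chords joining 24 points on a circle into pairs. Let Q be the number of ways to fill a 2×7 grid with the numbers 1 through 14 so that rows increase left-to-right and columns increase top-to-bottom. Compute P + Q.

208441

Non-crossing perfect matchings of 2n points on a circle are counted by C_n; with 24 points, n = 12. So P = C_12 = 208012.
By the hook-length formula (or a Dyck-path bijection), SYT of shape 2×7 number C_7. So Q = C_7 = 429.
P + Q = 208012 + 429 = 208441.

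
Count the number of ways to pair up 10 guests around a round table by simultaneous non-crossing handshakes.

With 10 = 2·5 people, non-crossing handshake pairings are non-crossing perfect matchings on a circle, counted by C_5.
C_5 = C(10,5)/6 = 252/6 = 42.

42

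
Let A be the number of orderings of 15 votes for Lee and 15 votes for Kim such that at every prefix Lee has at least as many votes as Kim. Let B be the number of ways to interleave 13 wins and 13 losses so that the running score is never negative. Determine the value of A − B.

Ballot sequences with n votes each where one side never trails are Dyck words, counted by C_n; here n = 15. So A = C_15 = 9694845.
Ballot sequences with n votes each where one side never trails are Dyck words, counted by C_n; here n = 13. So B = C_13 = 742900.
A − B = 9694845 − 742900 = 8951945.

8951945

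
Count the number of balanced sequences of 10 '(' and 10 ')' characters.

Balanced strings of n pairs of brackets are counted by C_n; here n = 10.
C_10 = C(20,10)/11 = 184756/11 = 16796.

16796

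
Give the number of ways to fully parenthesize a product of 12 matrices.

Bracketing 12 factors into binary products is counted by C_{12−1} = C_11.
C_11 = C(22,11)/12 = 705432/12 = 58786.

58786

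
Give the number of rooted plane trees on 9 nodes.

A rooted plane tree on 9 nodes has 8 edges, and such trees are counted by C_8.
C_8 = C_7 · 2(2·7+1)/(7+2) = 429 · 30/9 = 1430.

1430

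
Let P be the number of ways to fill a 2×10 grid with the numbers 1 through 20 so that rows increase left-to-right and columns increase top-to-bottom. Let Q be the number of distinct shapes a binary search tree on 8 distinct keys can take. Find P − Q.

By the hook-length formula (or a Dyck-path bijection), SYT of shape 2×10 number C_10. So P = C_10 = 16796.
Binary trees (left/right distinguished) on n nodes are counted by C_n; here n = 8. So Q = C_8 = 1430.
P − Q = 16796 − 1430 = 15366.

15366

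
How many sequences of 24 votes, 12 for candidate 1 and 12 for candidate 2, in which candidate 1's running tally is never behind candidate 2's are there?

Reading a vote for the leader as '(' and for the other as ')' turns such a sequence into a balanced string of 12 pairs, so the count is C_12.
C_12 = C_11 · 2(2·11+1)/(11+2) = 58786 · 46/13 = 208012.

208012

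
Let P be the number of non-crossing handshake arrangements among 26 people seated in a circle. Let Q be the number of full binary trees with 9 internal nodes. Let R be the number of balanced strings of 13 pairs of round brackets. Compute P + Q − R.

Non-crossing handshake pairings of 2n people are counted by C_n; 26 people gives n = 13. So P = C_13 = 742900.
Full binary trees with n internal nodes are counted by C_n; here n = 9. So Q = C_9 = 4862.
Balanced strings of n pairs of brackets are counted by C_n; here n = 13. So R = C_13 = 742900.
P + Q − R = 742900 + 4862 − 742900 = 4862.

4862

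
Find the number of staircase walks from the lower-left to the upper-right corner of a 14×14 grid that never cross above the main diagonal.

Monotone paths in an n×n grid that stay weakly below the diagonal are counted by C_n; here n = 14.
C_14 = C(28,14)/15 = 40116600/15 = 2674440.

2674440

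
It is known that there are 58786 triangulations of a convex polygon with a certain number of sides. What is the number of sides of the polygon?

13

Triangulations of a convex m-gon are counted by C_{m−2}. Since C_11 = 58786, the index is 11.
So m − 2 = 11, giving m = 13 sides.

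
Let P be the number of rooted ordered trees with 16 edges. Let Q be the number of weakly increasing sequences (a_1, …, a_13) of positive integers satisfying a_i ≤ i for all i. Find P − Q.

34614770

Rooted ordered trees with n edges are counted by C_n; here n = 16. So P = C_16 = 35357670.
Such sub-staircase sequences of length n are counted by C_n; here n = 13. So Q = C_13 = 742900.
P − Q = 35357670 − 742900 = 34614770.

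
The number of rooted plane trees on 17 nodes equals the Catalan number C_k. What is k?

A rooted plane tree on 17 nodes has 16 edges, and such trees are counted by C_16.

16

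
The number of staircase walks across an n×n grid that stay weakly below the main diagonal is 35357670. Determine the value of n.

16

Such diagonal-avoiding paths in an n×n grid are counted by C_n. Since C_16 = 35357670, the index is 16.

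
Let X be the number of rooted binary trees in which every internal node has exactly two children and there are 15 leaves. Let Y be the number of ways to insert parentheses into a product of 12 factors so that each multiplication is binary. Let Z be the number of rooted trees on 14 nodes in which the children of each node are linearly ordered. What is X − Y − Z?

1872754

A full binary tree with L leaves has L−1 internal nodes and is counted by C_{L−1}; L = 15 gives C_14. So X = C_14 = 2674440.
Parenthesizations of m factors correspond to full binary trees with m leaves, counted by C_{m−1}; m = 12 gives C_11. So Y = C_11 = 58786.
A rooted plane tree on 14 nodes has 13 edges, and such trees are counted by C_13. So Z = C_13 = 742900.
X − Y − Z = 2674440 − 58786 − 742900 = 1872754.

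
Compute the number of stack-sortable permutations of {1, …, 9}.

4862

Stack-sortable permutations are exactly the 231-avoiding ones, counted by C_n; here n = 9.
C_9 = C(18,9)/10 = 48620/10 = 4862.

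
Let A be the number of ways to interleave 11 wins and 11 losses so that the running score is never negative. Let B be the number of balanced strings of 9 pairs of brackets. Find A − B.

53924

Ballot sequences with n votes each where one side never trails are Dyck words, counted by C_n; here n = 11. So A = C_11 = 58786.
A balanced arrangement of 9 bracket pairs is a Dyck word of semilength 9, so the count is C_9. So B = C_9 = 4862.
A − B = 58786 − 4862 = 53924.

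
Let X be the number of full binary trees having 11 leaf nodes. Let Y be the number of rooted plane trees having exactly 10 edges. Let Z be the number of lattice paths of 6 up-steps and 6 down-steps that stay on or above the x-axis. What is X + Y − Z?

A full binary tree with L leaves has L−1 internal nodes and is counted by C_{L−1}; L = 11 gives C_10. So X = C_10 = 16796.
A rooted plane tree with 10 edges has 11 nodes, and the count is C_10. So Y = C_10 = 16796.
A Dyck path with 6 up-steps and 6 down-steps has semilength 6, so there are C_6 of them. So Z = C_6 = 132.
X + Y − Z = 16796 + 16796 − 132 = 33460.

33460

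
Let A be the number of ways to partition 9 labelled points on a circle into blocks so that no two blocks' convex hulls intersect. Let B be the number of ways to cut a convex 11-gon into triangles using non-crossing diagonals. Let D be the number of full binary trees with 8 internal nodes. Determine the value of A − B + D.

1430

The non-crossing partitions of [9] form a lattice of size C_9. So A = C_9 = 4862.
The number of triangulations of an 11-gon is the Catalan number C_9 (index = sides − 2). So B = C_9 = 4862.
Full binary trees with n internal nodes are counted by C_n; here n = 8. So D = C_8 = 1430.
A − B + D = 4862 − 4862 + 1430 = 1430.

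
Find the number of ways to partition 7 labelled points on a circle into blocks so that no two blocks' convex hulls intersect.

Non-crossing partitions of an n-element set are counted by C_n; here n = 7.
C_7 = C(14,7)/8 = 3432/8 = 429.

429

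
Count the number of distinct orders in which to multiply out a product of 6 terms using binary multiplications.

42

Bracketing 6 factors into binary products is counted by C_{6−1} = C_5.
C_5 = C_4 · 2(2·4+1)/(4+2) = 14 · 18/6 = 42.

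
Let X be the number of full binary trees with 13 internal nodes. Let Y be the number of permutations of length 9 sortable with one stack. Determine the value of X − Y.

738038

The number of full binary trees on 13 internal nodes is the Catalan number C_13. So X = C_13 = 742900.
Stack-sortable permutations are exactly the 231-avoiding ones, counted by C_n; here n = 9. So Y = C_9 = 4862.
X − Y = 742900 − 4862 = 738038.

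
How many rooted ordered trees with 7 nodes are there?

132

A rooted plane tree on 7 nodes has 6 edges, and such trees are counted by C_6.
C_6 = C(12,6)/7 = 924/7 = 132.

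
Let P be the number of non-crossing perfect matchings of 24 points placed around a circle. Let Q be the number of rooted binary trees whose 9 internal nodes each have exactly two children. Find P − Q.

Pairing 24 circle points by 12 non-crossing chords gives C_12 matchings. So P = C_12 = 208012.
The number of full binary trees on 9 internal nodes is the Catalan number C_9. So Q = C_9 = 4862.
P − Q = 208012 − 4862 = 203150.

203150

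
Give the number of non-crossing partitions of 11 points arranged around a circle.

Non-crossing partitions of an n-element set are counted by C_n; here n = 11.
C_11 = C(22,11)/12 = 705432/12 = 58786.

58786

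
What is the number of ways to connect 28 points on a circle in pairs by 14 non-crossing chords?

2674440

Non-crossing perfect matchings of 2n points on a circle are counted by C_n; with 28 points, n = 14.
C_14 = C(28,14)/15 = 40116600/15 = 2674440.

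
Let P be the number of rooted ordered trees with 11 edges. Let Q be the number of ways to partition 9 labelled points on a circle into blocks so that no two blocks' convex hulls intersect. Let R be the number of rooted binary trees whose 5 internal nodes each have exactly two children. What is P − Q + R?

Rooted ordered trees with n edges are counted by C_n; here n = 11. So P = C_11 = 58786.
Non-crossing partitions of an n-element set are counted by C_n; here n = 9. So Q = C_9 = 4862.
The number of full binary trees on 5 internal nodes is the Catalan number C_5. So R = C_5 = 42.
P − Q + R = 58786 − 4862 + 42 = 53966.

53966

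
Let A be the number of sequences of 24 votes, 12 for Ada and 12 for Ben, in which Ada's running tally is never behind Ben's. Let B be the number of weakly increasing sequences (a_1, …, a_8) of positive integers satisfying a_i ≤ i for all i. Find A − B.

Reading a vote for the leader as '(' and for the other as ')' turns such a sequence into a balanced string of 12 pairs, so the count is C_12. So A = C_12 = 208012.
Weakly increasing sequences with a_i ≤ i biject with Dyck paths of semilength 8, so there are C_8. So B = C_8 = 1430.
A − B = 208012 − 1430 = 206582.

206582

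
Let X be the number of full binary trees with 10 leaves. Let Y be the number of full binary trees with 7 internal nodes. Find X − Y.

4433

Full binary trees with 10 leaves have 10−1 = 9 internal nodes, so there are C_9 of them. So X = C_9 = 4862.
Full binary trees with n internal nodes are counted by C_n; here n = 7. So Y = C_7 = 429.
X − Y = 4862 − 429 = 4433.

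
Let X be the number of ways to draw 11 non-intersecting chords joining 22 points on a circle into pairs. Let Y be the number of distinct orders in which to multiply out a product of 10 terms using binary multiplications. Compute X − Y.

Non-crossing perfect matchings of 2n points on a circle are counted by C_n; with 22 points, n = 11. So X = C_11 = 58786.
Ways to associate a product of 10 factors correspond to binary trees on 10 leaves, so the count is C_9. So Y = C_9 = 4862.
X − Y = 58786 − 4862 = 53924.

53924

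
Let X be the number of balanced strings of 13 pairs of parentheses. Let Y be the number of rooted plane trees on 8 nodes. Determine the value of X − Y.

742471

A balanced arrangement of 13 bracket pairs is a Dyck word of semilength 13, so the count is C_13. So X = C_13 = 742900.
A rooted plane tree on 8 nodes has 7 edges, and such trees are counted by C_7. So Y = C_7 = 429.
X − Y = 742900 − 429 = 742471.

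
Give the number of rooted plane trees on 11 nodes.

16796

Rooted ordered (plane) trees on m nodes have m−1 edges and are counted by C_{m−1}; m = 11 gives C_10.
C_10 = C_9 · 2(2·9+1)/(9+2) = 4862 · 38/11 = 16796.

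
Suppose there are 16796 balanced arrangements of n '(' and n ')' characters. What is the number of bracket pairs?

Balanced strings of n bracket-pairs are counted by C_n. Since C_10 = 16796, the index is 10.

10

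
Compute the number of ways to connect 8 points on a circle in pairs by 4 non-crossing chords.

Non-crossing perfect matchings of 2n points on a circle are counted by C_n; with 8 points, n = 4.
C_4 = C(8,4)/5 = 70/5 = 14.

14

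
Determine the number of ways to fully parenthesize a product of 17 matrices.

35357670

Ways to associate a product of 17 factors correspond to binary trees on 17 leaves, so the count is C_16.
C_16 = C_15 · 2(2·15+1)/(15+2) = 9694845 · 62/17 = 35357670.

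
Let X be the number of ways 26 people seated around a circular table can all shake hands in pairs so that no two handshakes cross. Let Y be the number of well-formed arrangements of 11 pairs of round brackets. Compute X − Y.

684114

With 26 = 2·13 people, non-crossing handshake pairings are non-crossing perfect matchings on a circle, counted by C_13. So X = C_13 = 742900.
With 11 pairs the number of balanced bracket strings is the Catalan number C_11. So Y = C_11 = 58786.
X − Y = 742900 − 58786 = 684114.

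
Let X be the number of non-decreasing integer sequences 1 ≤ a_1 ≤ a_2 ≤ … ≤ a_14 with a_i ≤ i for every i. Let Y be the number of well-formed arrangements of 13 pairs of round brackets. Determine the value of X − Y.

Weakly increasing sequences with a_i ≤ i biject with Dyck paths of semilength 14, so there are C_14. So X = C_14 = 2674440.
Balanced strings of n pairs of brackets are counted by C_n; here n = 13. So Y = C_13 = 742900.
X − Y = 2674440 − 742900 = 1931540.

1931540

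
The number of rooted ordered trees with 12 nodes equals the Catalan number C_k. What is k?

Rooted ordered (plane) trees on m nodes have m−1 edges and are counted by C_{m−1}; m = 12 gives C_11.

11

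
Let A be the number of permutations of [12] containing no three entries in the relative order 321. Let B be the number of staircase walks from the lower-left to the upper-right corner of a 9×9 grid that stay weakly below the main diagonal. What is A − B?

203150

Permutations of [n] avoiding any single length-3 pattern are counted by C_n; here n = 12. So A = C_12 = 208012.
Sub-diagonal monotone paths from (0,0) to (9,9) biject with Dyck paths of semilength 9, giving C_9. So B = C_9 = 4862.
A − B = 208012 − 4862 = 203150.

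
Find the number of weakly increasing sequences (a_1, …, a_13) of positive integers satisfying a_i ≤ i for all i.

Such sub-staircase sequences of length n are counted by C_n; here n = 13.
C_13 = 742900.

742900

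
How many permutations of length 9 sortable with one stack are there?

Stack-sortable permutations are exactly the 231-avoiding ones, counted by C_n; here n = 9.
C_9 = C_8 · 2(2·8+1)/(8+2) = 1430 · 34/10 = 4862.

4862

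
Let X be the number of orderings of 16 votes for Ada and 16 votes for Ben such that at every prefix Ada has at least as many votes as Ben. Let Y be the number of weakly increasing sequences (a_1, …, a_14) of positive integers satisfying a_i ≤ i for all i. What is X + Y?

Reading a vote for the leader as '(' and for the other as ')' turns such a sequence into a balanced string of 16 pairs, so the count is C_16. So X = C_16 = 35357670.
Such sub-staircase sequences of length n are counted by C_n; here n = 14. So Y = C_14 = 2674440.
X + Y = 35357670 + 2674440 = 38032110.

38032110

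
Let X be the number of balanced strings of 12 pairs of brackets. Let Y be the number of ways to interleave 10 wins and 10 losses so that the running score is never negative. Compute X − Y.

A balanced arrangement of 12 bracket pairs is a Dyck word of semilength 12, so the count is C_12. So X = C_12 = 208012.
Ballot sequences with n votes each where one side never trails are Dyck words, counted by C_n; here n = 10. So Y = C_10 = 16796.
X − Y = 208012 − 16796 = 191216.

191216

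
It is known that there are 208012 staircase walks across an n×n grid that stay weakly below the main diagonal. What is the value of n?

Such diagonal-avoiding paths in an n×n grid are counted by C_n; 208012 = C_12.

12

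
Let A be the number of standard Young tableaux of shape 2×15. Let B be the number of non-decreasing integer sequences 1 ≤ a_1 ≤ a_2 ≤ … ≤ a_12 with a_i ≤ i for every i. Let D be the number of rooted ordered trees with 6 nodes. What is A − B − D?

By the hook-length formula (or a Dyck-path bijection), SYT of shape 2×15 number C_15. So A = C_15 = 9694845.
Weakly increasing sequences with a_i ≤ i biject with Dyck paths of semilength 12, so there are C_12. So B = C_12 = 208012.
A rooted plane tree on 6 nodes has 5 edges, and such trees are counted by C_5. So D = C_5 = 42.
A − B − D = 9694845 − 208012 − 42 = 9486791.

9486791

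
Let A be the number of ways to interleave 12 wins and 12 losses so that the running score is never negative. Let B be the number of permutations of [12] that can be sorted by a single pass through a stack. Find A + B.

416024

Ballot sequences with n votes each where one side never trails are Dyck words, counted by C_n; here n = 12. So A = C_12 = 208012.
By Knuth's characterisation, the stack-sortable permutations of length 12 are the 231-avoiders, numbering C_12. So B = C_12 = 208012.
A + B = 208012 + 208012 = 416024.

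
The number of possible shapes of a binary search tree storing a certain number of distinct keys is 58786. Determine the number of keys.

Binary search tree shapes on n keys are counted by C_n. Since C_11 = 58786, the index is 11.

11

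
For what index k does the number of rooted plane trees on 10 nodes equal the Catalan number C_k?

9

A rooted plane tree on 10 nodes has 9 edges, and such trees are counted by C_9.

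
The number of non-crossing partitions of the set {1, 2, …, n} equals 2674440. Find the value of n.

14

Non-crossing partitions of [n] are counted by C_n; 2674440 = C_14.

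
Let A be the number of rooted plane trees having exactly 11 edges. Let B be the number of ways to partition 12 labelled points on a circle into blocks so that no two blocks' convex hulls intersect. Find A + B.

266798

A rooted plane tree with 11 edges has 12 nodes, and the count is C_11. So A = C_11 = 58786.
Non-crossing partitions of an n-element set are counted by C_n; here n = 12. So B = C_12 = 208012.
A + B = 58786 + 208012 = 266798.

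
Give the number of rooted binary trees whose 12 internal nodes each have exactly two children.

208012

Full binary trees with n internal nodes are counted by C_n; here n = 12.
C_12 = C(24,12)/13 = 2704156/13 = 208012.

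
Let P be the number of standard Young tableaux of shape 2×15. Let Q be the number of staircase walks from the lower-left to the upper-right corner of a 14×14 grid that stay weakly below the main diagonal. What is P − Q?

7020405

Standard Young tableaux of shape 2×n are counted by C_n; here n = 15. So P = C_15 = 9694845.
Monotone paths in an n×n grid that stay weakly below the diagonal are counted by C_n; here n = 14. So Q = C_14 = 2674440.
P − Q = 9694845 − 2674440 = 7020405.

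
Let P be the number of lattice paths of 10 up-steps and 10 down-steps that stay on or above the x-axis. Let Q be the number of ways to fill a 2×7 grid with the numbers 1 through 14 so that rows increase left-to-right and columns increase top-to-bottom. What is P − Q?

16367

A Dyck path with 10 up-steps and 10 down-steps has semilength 10, so there are C_10 of them. So P = C_10 = 16796.
By the hook-length formula (or a Dyck-path bijection), SYT of shape 2×7 number C_7. So Q = C_7 = 429.
P − Q = 16796 − 429 = 16367.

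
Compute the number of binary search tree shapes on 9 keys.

4862

Binary trees (left/right distinguished) on n nodes are counted by C_n; here n = 9.
C_9 = C(18,9)/10 = 48620/10 = 4862.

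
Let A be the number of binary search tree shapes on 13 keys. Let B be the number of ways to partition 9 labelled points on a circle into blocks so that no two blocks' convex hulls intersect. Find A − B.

Binary trees (left/right distinguished) on n nodes are counted by C_n; here n = 13. So A = C_13 = 742900.
The non-crossing partitions of [9] form a lattice of size C_9. So B = C_9 = 4862.
A − B = 742900 − 4862 = 738038.

738038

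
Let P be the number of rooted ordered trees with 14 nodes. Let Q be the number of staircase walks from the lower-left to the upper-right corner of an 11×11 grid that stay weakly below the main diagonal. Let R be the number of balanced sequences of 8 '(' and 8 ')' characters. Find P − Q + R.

A rooted plane tree on 14 nodes has 13 edges, and such trees are counted by C_13. So P = C_13 = 742900.
Sub-diagonal monotone paths from (0,0) to (11,11) biject with Dyck paths of semilength 11, giving C_11. So Q = C_11 = 58786.
A balanced arrangement of 8 bracket pairs is a Dyck word of semilength 8, so the count is C_8. So R = C_8 = 1430.
P − Q + R = 742900 − 58786 + 1430 = 685544.

685544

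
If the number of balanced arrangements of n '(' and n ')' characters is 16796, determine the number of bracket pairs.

Balanced strings of n bracket-pairs are counted by C_n. Since C_10 = 16796, the index is 10.

10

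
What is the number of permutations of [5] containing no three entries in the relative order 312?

Permutations of [n] avoiding any single length-3 pattern are counted by C_n; here n = 5.
C_5 = 42.

42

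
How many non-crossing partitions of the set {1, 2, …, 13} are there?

742900

The non-crossing partitions of [13] form a lattice of size C_13.
C_13 = C(26,13)/14 = 10400600/14 = 742900.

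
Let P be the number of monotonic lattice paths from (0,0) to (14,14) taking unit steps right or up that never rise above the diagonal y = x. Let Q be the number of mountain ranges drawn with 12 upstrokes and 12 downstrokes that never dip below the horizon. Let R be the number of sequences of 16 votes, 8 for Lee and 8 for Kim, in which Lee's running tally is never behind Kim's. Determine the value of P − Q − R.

Monotone paths in an n×n grid that stay weakly below the diagonal are counted by C_n; here n = 14. So P = C_14 = 2674440.
A Dyck path with 12 up-steps and 12 down-steps has semilength 12, so there are C_12 of them. So Q = C_12 = 208012.
Reading a vote for the leader as '(' and for the other as ')' turns such a sequence into a balanced string of 8 pairs, so the count is C_8. So R = C_8 = 1430.
P − Q − R = 2674440 − 208012 − 1430 = 2464998.

2464998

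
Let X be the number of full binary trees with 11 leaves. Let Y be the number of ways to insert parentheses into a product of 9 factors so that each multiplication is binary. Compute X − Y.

A full binary tree with L leaves has L−1 internal nodes and is counted by C_{L−1}; L = 11 gives C_10. So X = C_10 = 16796.
Ways to associate a product of 9 factors correspond to binary trees on 9 leaves, so the count is C_8. So Y = C_8 = 1430.
X − Y = 16796 − 1430 = 15366.

15366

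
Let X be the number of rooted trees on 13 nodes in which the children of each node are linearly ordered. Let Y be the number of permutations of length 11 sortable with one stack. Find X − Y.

149226

Rooted ordered (plane) trees on m nodes have m−1 edges and are counted by C_{m−1}; m = 13 gives C_12. So X = C_12 = 208012.
By Knuth's characterisation, the stack-sortable permutations of length 11 are the 231-avoiders, numbering C_11. So Y = C_11 = 58786.
X − Y = 208012 − 58786 = 149226.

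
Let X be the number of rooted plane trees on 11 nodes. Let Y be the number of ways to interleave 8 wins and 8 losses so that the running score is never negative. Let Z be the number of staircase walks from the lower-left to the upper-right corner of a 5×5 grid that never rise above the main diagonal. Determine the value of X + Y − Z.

Rooted ordered (plane) trees on m nodes have m−1 edges and are counted by C_{m−1}; m = 11 gives C_10. So X = C_10 = 16796.
Ballot sequences with n votes each where one side never trails are Dyck words, counted by C_n; here n = 8. So Y = C_8 = 1430.
Monotone paths in an n×n grid that stay weakly below the diagonal are counted by C_n; here n = 5. So Z = C_5 = 42.
X + Y − Z = 16796 + 1430 − 42 = 18184.

18184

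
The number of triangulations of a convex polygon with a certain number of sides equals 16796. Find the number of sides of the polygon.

Triangulations of a convex m-gon are counted by C_{m−2}, and C_10 = 16796.
So m − 2 = 10, giving m = 12 sides.

12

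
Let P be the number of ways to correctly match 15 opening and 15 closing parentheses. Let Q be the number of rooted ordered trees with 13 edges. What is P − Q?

A balanced arrangement of 15 bracket pairs is a Dyck word of semilength 15, so the count is C_15. So P = C_15 = 9694845.
Rooted ordered trees with n edges are counted by C_n; here n = 13. So Q = C_13 = 742900.
P − Q = 9694845 − 742900 = 8951945.

8951945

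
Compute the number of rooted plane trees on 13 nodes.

208012

A rooted plane tree on 13 nodes has 12 edges, and such trees are counted by C_12.
C_12 = C_11 · 2(2·11+1)/(11+2) = 58786 · 46/13 = 208012.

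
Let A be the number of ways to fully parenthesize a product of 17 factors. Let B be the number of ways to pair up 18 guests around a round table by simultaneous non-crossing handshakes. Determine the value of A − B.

Ways to associate a product of 17 factors correspond to binary trees on 17 leaves, so the count is C_16. So A = C_16 = 35357670.
With 18 = 2·9 people, non-crossing handshake pairings are non-crossing perfect matchings on a circle, counted by C_9. So B = C_9 = 4862.
A − B = 35357670 − 4862 = 35352808.

35352808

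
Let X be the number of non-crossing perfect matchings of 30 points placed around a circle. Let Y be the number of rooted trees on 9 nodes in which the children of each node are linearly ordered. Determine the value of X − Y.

Pairing 30 circle points by 15 non-crossing chords gives C_15 matchings. So X = C_15 = 9694845.
Rooted ordered (plane) trees on m nodes have m−1 edges and are counted by C_{m−1}; m = 9 gives C_8. So Y = C_8 = 1430.
X − Y = 9694845 − 1430 = 9693415.

9693415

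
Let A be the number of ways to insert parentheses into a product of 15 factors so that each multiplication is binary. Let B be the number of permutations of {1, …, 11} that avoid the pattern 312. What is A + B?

Ways to associate a product of 15 factors correspond to binary trees on 15 leaves, so the count is C_14. So A = C_14 = 2674440.
Permutations of [n] avoiding any single length-3 pattern are counted by C_n; here n = 11. So B = C_11 = 58786.
A + B = 2674440 + 58786 = 2733226.

2733226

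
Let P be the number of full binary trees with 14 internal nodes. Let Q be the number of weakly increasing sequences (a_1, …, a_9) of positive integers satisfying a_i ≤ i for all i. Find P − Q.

Full binary trees with n internal nodes are counted by C_n; here n = 14. So P = C_14 = 2674440.
Weakly increasing sequences with a_i ≤ i biject with Dyck paths of semilength 9, so there are C_9. So Q = C_9 = 4862.
P − Q = 2674440 − 4862 = 2669578.

2669578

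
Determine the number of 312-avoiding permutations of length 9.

4862

Permutations of [n] avoiding any single length-3 pattern are counted by C_n; here n = 9.
C_9 = C_8 · 2(2·8+1)/(8+2) = 1430 · 34/10 = 4862.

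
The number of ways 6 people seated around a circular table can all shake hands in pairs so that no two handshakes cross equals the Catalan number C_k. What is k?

3

Non-crossing handshake pairings of 2n people are counted by C_n; 6 people gives n = 3.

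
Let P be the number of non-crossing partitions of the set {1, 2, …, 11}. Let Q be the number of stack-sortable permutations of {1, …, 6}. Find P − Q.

58654

The non-crossing partitions of [11] form a lattice of size C_11. So P = C_11 = 58786.
Stack-sortable permutations are exactly the 231-avoiding ones, counted by C_n; here n = 6. So Q = C_6 = 132.
P − Q = 58786 − 132 = 58654.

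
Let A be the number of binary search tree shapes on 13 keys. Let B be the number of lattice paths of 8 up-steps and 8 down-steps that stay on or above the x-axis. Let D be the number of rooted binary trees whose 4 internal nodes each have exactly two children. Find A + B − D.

744316

There are C_n binary search tree shapes on n keys; with n = 13 that is C_13. So A = C_13 = 742900.
Paths of 8 up- and 8 down-steps that never dip below the axis are Dyck paths; their count is C_8. So B = C_8 = 1430.
Full binary trees with n internal nodes are counted by C_n; here n = 4. So D = C_4 = 14.
A + B − D = 742900 + 1430 − 14 = 744316.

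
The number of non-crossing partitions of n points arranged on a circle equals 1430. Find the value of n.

Non-crossing partitions of [n] are counted by C_n; 1430 = C_8.

8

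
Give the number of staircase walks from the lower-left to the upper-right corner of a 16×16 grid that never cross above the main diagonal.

35357670

Monotone paths in an n×n grid that stay weakly below the diagonal are counted by C_n; here n = 16.
C_16 = C_15 · 2(2·15+1)/(15+2) = 9694845 · 62/17 = 35357670.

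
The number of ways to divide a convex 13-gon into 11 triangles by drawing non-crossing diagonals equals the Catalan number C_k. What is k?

A convex 13-gon is triangulated into 11 triangles, and the number of such triangulations is the Catalan number C_{13−2} = C_11.

11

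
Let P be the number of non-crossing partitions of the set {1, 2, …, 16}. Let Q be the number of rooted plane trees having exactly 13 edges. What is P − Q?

The non-crossing partitions of [16] form a lattice of size C_16. So P = C_16 = 35357670.
Rooted ordered trees with n edges are counted by C_n; here n = 13. So Q = C_13 = 742900.
P − Q = 35357670 − 742900 = 34614770.

34614770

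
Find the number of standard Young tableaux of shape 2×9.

4862

By the hook-length formula (or a Dyck-path bijection), SYT of shape 2×9 number C_9.
C_9 = 4862.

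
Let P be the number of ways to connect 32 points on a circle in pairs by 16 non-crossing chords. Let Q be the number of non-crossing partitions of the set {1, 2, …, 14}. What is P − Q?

32683230

Pairing 32 circle points by 16 non-crossing chords gives C_16 matchings. So P = C_16 = 35357670.
The non-crossing partitions of [14] form a lattice of size C_14. So Q = C_14 = 2674440.
P − Q = 35357670 − 2674440 = 32683230.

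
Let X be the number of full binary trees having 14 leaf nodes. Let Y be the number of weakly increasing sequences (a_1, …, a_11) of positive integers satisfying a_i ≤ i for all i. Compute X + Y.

801686

Full binary trees with 14 leaves have 14−1 = 13 internal nodes, so there are C_13 of them. So X = C_13 = 742900.
Weakly increasing sequences with a_i ≤ i biject with Dyck paths of semilength 11, so there are C_11. So Y = C_11 = 58786.
X + Y = 742900 + 58786 = 801686.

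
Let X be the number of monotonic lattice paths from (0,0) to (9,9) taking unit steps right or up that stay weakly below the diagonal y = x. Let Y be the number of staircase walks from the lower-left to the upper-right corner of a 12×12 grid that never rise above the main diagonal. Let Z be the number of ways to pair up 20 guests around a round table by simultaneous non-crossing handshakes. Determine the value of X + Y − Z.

196078

Monotone paths in an n×n grid that stay weakly below the diagonal are counted by C_n; here n = 9. So X = C_9 = 4862.
Monotone paths in an n×n grid that stay weakly below the diagonal are counted by C_n; here n = 12. So Y = C_12 = 208012.
Non-crossing handshake pairings of 2n people are counted by C_n; 20 people gives n = 10. So Z = C_10 = 16796.
X + Y − Z = 4862 + 208012 − 16796 = 196078.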